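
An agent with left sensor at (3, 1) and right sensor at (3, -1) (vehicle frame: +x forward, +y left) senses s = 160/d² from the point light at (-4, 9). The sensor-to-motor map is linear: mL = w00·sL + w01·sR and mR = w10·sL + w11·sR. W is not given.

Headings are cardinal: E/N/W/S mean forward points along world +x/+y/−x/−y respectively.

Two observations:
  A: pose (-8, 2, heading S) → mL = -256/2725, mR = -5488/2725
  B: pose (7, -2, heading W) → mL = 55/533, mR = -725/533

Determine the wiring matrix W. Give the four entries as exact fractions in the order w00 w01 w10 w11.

-1/2 1/2 -1/2 -1

obs A: pose=(-8,2,S) → sL=160/109, sR=32/25, mL=-256/2725, mR=-5488/2725
obs B: pose=(7,-2,W) → sL=10/13, sR=40/41, mL=55/533, mR=-725/533
sensor matrix S = [[160/109, 32/25], [10/13, 40/41]]; det S = 129984/290485
solve [mL_A; mL_B] = S·[w00; w01] and [mR_A; mR_B] = S·[w10; w11]:
  w00 = -1/2, w01 = 1/2, w10 = -1/2, w11 = -1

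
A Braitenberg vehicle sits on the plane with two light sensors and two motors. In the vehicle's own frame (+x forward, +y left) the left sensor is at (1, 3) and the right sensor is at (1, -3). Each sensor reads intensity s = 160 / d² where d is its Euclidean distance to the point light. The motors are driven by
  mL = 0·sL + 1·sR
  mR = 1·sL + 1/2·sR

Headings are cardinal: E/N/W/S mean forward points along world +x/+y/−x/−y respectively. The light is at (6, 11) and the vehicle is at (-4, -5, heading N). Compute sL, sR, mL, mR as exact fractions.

80/197 80/137 80/137 18840/26989

left sensor world pos  = (-7, -4); dL² = 394
right sensor world pos = (-1, -4); dR² = 274
sL = 160/394 = 80/197
sR = 160/274 = 80/137
mL = 0·sL + 1·sR = 80/137
mR = 1·sL + 1/2·sR = 18840/26989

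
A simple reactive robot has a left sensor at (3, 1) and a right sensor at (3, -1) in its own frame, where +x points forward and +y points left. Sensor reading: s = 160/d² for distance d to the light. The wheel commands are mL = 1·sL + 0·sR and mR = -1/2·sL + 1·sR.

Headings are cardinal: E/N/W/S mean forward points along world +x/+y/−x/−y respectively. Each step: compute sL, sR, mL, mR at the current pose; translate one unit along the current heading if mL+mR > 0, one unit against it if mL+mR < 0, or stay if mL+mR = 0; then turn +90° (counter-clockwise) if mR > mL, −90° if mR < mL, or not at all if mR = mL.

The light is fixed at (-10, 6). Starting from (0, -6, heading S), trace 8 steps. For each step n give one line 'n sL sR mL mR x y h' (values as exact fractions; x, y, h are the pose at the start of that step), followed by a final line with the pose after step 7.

0 80/173 80/153 80/173 7720/26469 0 -6 S
1 32/49 160/193 32/49 4752/9457 0 -7 W
2 40/41 4/5 40/41 64/205 -1 -7 N
3 32/53 160/313 32/53 3472/16589 -1 -6 E
4 80/173 80/153 80/173 7720/26469 0 -6 S
5 32/49 160/193 32/49 4752/9457 0 -7 W
6 40/41 4/5 40/41 64/205 -1 -7 N
7 32/53 160/313 32/53 3472/16589 -1 -6 E
final 0 -6 S

n=0: pose=(0,-6,S); sL=80/173, sR=80/153; mL=80/173, mR=7720/26469; mL+mR=19960/26469 → advance +1; mR−mL=-4520/26469 → turn -1·90°
n=1: pose=(0,-7,W); sL=32/49, sR=160/193; mL=32/49, mR=4752/9457; mL+mR=10928/9457 → advance +1; mR−mL=-1424/9457 → turn -1·90°
n=2: pose=(-1,-7,N); sL=40/41, sR=4/5; mL=40/41, mR=64/205; mL+mR=264/205 → advance +1; mR−mL=-136/205 → turn -1·90°
n=3: pose=(-1,-6,E); sL=32/53, sR=160/313; mL=32/53, mR=3472/16589; mL+mR=13488/16589 → advance +1; mR−mL=-6544/16589 → turn -1·90°
n=4: pose=(0,-6,S); sL=80/173, sR=80/153; mL=80/173, mR=7720/26469; mL+mR=19960/26469 → advance +1; mR−mL=-4520/26469 → turn -1·90°
n=5: pose=(0,-7,W); sL=32/49, sR=160/193; mL=32/49, mR=4752/9457; mL+mR=10928/9457 → advance +1; mR−mL=-1424/9457 → turn -1·90°
n=6: pose=(-1,-7,N); sL=40/41, sR=4/5; mL=40/41, mR=64/205; mL+mR=264/205 → advance +1; mR−mL=-136/205 → turn -1·90°
n=7: pose=(-1,-6,E); sL=32/53, sR=160/313; mL=32/53, mR=3472/16589; mL+mR=13488/16589 → advance +1; mR−mL=-6544/16589 → turn -1·90°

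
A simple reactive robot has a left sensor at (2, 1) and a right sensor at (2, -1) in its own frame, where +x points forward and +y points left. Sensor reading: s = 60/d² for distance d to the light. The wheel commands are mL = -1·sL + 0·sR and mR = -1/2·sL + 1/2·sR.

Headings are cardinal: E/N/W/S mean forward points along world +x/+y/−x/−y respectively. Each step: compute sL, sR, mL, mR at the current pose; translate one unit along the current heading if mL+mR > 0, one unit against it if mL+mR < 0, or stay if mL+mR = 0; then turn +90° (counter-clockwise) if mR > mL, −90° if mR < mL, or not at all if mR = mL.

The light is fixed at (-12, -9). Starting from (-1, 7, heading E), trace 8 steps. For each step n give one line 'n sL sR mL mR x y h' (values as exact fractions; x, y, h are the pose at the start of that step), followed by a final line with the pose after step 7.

0 30/229 30/197 -30/229 480/45113 -1 7 E
1 4/27 12/89 -4/27 -16/2403 -2 7 N
2 3/13 3/16 -3/13 -9/416 -2 6 W
3 60/313 60/269 -60/313 1320/84197 -1 6 S
4 30/229 30/197 -30/229 480/45113 -1 7 E
5 4/27 12/89 -4/27 -16/2403 -2 7 N
6 3/13 3/16 -3/13 -9/416 -2 6 W
7 60/313 60/269 -60/313 1320/84197 -1 6 S
final -1 7 E

n=0: pose=(-1,7,E); sL=30/229, sR=30/197; mL=-30/229, mR=480/45113; mL+mR=-5430/45113 → advance -1; mR−mL=6390/45113 → turn +1·90°
n=1: pose=(-2,7,N); sL=4/27, sR=12/89; mL=-4/27, mR=-16/2403; mL+mR=-124/801 → advance -1; mR−mL=340/2403 → turn +1·90°
n=2: pose=(-2,6,W); sL=3/13, sR=3/16; mL=-3/13, mR=-9/416; mL+mR=-105/416 → advance -1; mR−mL=87/416 → turn +1·90°
n=3: pose=(-1,6,S); sL=60/313, sR=60/269; mL=-60/313, mR=1320/84197; mL+mR=-14820/84197 → advance -1; mR−mL=17460/84197 → turn +1·90°
n=4: pose=(-1,7,E); sL=30/229, sR=30/197; mL=-30/229, mR=480/45113; mL+mR=-5430/45113 → advance -1; mR−mL=6390/45113 → turn +1·90°
n=5: pose=(-2,7,N); sL=4/27, sR=12/89; mL=-4/27, mR=-16/2403; mL+mR=-124/801 → advance -1; mR−mL=340/2403 → turn +1·90°
n=6: pose=(-2,6,W); sL=3/13, sR=3/16; mL=-3/13, mR=-9/416; mL+mR=-105/416 → advance -1; mR−mL=87/416 → turn +1·90°
n=7: pose=(-1,6,S); sL=60/313, sR=60/269; mL=-60/313, mR=1320/84197; mL+mR=-14820/84197 → advance -1; mR−mL=17460/84197 → turn +1·90°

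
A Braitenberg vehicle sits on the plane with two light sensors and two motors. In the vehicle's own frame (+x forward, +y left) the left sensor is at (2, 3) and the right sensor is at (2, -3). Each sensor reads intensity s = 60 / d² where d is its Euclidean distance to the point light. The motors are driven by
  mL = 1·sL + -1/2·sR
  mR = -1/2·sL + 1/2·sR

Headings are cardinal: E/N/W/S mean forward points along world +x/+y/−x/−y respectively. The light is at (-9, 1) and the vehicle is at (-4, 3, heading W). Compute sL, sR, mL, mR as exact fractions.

6 30/17 87/17 -36/17

left sensor world pos  = (-6, 0); dL² = 10
right sensor world pos = (-6, 6); dR² = 34
sL = 60/10 = 6
sR = 60/34 = 30/17
mL = 1·sL + -1/2·sR = 87/17
mR = -1/2·sL + 1/2·sR = -36/17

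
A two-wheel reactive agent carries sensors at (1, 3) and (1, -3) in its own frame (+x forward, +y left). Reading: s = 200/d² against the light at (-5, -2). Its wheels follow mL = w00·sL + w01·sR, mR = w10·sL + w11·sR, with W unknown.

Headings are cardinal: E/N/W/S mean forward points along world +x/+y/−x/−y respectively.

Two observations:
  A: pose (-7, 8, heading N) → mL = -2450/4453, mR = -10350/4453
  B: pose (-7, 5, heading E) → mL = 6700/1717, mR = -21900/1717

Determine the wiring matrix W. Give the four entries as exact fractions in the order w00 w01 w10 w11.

obs A: pose=(-7,8,N) → sL=100/73, sR=100/61, mL=-2450/4453, mR=-10350/4453
obs B: pose=(-7,5,E) → sL=200/101, sR=200/17, mL=6700/1717, mR=-21900/1717
sensor matrix S = [[100/73, 100/61], [200/101, 200/17]]; det S = 98400000/7645801
solve [mL_A; mL_B] = S·[w00; w01] and [mR_A; mR_B] = S·[w10; w11]:
  w00 = -1, w01 = 1/2, w10 = -1/2, w11 = -1

-1 1/2 -1/2 -1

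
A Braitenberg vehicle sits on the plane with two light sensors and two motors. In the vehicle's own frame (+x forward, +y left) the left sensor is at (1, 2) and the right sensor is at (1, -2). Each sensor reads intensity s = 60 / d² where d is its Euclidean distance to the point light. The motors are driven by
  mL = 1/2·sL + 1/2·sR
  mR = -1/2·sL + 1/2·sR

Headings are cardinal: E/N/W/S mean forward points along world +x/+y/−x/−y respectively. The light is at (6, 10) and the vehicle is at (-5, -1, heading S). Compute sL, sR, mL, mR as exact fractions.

4/15 60/313 1076/4695 -176/4695

left sensor world pos  = (-3, -2); dL² = 225
right sensor world pos = (-7, -2); dR² = 313
sL = 60/225 = 4/15
sR = 60/313 = 60/313
mL = 1/2·sL + 1/2·sR = 1076/4695
mR = -1/2·sL + 1/2·sR = -176/4695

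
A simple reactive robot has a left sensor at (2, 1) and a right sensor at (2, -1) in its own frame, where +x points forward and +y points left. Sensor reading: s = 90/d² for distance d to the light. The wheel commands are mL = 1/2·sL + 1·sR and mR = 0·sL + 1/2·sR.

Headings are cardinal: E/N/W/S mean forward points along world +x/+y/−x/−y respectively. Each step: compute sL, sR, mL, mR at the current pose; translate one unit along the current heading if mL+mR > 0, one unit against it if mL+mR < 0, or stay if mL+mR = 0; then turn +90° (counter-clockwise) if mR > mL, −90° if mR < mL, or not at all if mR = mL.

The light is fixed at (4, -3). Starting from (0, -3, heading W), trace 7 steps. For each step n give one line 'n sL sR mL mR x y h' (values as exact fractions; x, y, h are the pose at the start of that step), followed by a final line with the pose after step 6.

0 90/37 90/37 135/37 45/37 0 -3 W
1 9/4 9/2 45/8 9/4 -1 -3 N
2 90/13 10 175/13 5 -1 -2 E
3 9 45/13 207/26 45/26 0 -2 S
4 90/37 90/37 135/37 45/37 0 -3 W
5 9/4 9/2 45/8 9/4 -1 -3 N
6 90/13 10 175/13 5 -1 -2 E
final 0 -2 S

n=0: pose=(0,-3,W); sL=90/37, sR=90/37; mL=135/37, mR=45/37; mL+mR=180/37 → advance +1; mR−mL=-90/37 → turn -1·90°
n=1: pose=(-1,-3,N); sL=9/4, sR=9/2; mL=45/8, mR=9/4; mL+mR=63/8 → advance +1; mR−mL=-27/8 → turn -1·90°
n=2: pose=(-1,-2,E); sL=90/13, sR=10; mL=175/13, mR=5; mL+mR=240/13 → advance +1; mR−mL=-110/13 → turn -1·90°
n=3: pose=(0,-2,S); sL=9, sR=45/13; mL=207/26, mR=45/26; mL+mR=126/13 → advance +1; mR−mL=-81/13 → turn -1·90°
n=4: pose=(0,-3,W); sL=90/37, sR=90/37; mL=135/37, mR=45/37; mL+mR=180/37 → advance +1; mR−mL=-90/37 → turn -1·90°
n=5: pose=(-1,-3,N); sL=9/4, sR=9/2; mL=45/8, mR=9/4; mL+mR=63/8 → advance +1; mR−mL=-27/8 → turn -1·90°
n=6: pose=(-1,-2,E); sL=90/13, sR=10; mL=175/13, mR=5; mL+mR=240/13 → advance +1; mR−mL=-110/13 → turn -1·90°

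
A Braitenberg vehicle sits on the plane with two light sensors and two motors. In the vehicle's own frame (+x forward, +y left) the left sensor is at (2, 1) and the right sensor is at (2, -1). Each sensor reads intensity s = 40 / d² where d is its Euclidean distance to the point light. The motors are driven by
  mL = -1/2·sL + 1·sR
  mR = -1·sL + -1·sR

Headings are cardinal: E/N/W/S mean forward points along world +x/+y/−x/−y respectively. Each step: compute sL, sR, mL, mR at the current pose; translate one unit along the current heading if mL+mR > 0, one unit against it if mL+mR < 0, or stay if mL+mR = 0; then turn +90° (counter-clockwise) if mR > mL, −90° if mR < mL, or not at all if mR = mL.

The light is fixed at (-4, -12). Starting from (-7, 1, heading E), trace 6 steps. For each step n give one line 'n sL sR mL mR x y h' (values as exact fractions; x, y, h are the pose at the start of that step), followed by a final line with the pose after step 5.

0 40/197 8/29 996/5713 -2736/5713 -7 1 E
1 4/13 20/73 114/949 -552/949 -8 1 S
2 8/41 40/261 596/10701 -3728/10701 -8 2 W
3 5/34 2/13 71/884 -133/442 -7 2 N
4 40/197 8/29 996/5713 -2736/5713 -7 1 E
5 4/13 20/73 114/949 -552/949 -8 1 S
final -8 2 W

n=0: pose=(-7,1,E); sL=40/197, sR=8/29; mL=996/5713, mR=-2736/5713; mL+mR=-60/197 → advance -1; mR−mL=-3732/5713 → turn -1·90°
n=1: pose=(-8,1,S); sL=4/13, sR=20/73; mL=114/949, mR=-552/949; mL+mR=-6/13 → advance -1; mR−mL=-666/949 → turn -1·90°
n=2: pose=(-8,2,W); sL=8/41, sR=40/261; mL=596/10701, mR=-3728/10701; mL+mR=-12/41 → advance -1; mR−mL=-4324/10701 → turn -1·90°
n=3: pose=(-7,2,N); sL=5/34, sR=2/13; mL=71/884, mR=-133/442; mL+mR=-15/68 → advance -1; mR−mL=-337/884 → turn -1·90°
n=4: pose=(-7,1,E); sL=40/197, sR=8/29; mL=996/5713, mR=-2736/5713; mL+mR=-60/197 → advance -1; mR−mL=-3732/5713 → turn -1·90°
n=5: pose=(-8,1,S); sL=4/13, sR=20/73; mL=114/949, mR=-552/949; mL+mR=-6/13 → advance -1; mR−mL=-666/949 → turn -1·90°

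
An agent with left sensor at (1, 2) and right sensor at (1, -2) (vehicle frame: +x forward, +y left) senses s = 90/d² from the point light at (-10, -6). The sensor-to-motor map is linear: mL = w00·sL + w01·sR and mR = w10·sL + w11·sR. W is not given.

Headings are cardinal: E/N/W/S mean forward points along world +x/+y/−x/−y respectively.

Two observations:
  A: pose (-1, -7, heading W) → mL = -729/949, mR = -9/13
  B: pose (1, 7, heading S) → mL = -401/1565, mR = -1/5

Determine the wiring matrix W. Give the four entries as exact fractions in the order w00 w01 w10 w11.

obs A: pose=(-1,-7,W) → sL=90/73, sR=18/13, mL=-729/949, mR=-9/13
obs B: pose=(1,7,S) → sL=90/313, sR=2/5, mL=-401/1565, mR=-1/5
sensor matrix S = [[90/73, 18/13], [90/313, 2/5]]; det S = 28224/297037
solve [mL_A; mL_B] = S·[w00; w01] and [mR_A; mR_B] = S·[w10; w11]:
  w00 = 1/2, w01 = -1, w10 = 0, w11 = -1/2

1/2 -1 0 -1/2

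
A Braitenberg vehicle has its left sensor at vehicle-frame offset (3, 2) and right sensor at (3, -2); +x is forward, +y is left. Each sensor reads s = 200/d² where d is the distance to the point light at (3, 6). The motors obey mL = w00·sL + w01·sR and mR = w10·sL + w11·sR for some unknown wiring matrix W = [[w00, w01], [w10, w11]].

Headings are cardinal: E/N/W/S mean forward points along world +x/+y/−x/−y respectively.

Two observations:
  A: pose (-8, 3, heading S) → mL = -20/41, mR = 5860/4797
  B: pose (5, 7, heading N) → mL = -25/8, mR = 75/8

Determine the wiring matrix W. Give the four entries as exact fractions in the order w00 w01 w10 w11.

0 -1/2 1 -1/2

obs A: pose=(-8,3,S) → sL=200/117, sR=40/41, mL=-20/41, mR=5860/4797
obs B: pose=(5,7,N) → sL=25/2, sR=25/4, mL=-25/8, mR=75/8
sensor matrix S = [[200/117, 40/41], [25/2, 25/4]]; det S = -7250/4797
solve [mL_A; mL_B] = S·[w00; w01] and [mR_A; mR_B] = S·[w10; w11]:
  w00 = 0, w01 = -1/2, w10 = 1, w11 = -1/2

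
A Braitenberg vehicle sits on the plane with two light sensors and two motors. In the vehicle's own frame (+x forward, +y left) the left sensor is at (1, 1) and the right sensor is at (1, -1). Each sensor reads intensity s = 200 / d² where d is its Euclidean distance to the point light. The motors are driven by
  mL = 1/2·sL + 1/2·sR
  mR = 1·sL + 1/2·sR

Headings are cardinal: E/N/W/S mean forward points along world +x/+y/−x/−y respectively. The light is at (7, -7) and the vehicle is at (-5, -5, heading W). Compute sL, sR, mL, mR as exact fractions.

20/17 100/89 1740/1513 2630/1513

left sensor world pos  = (-6, -6); dL² = 170
right sensor world pos = (-6, -4); dR² = 178
sL = 200/170 = 20/17
sR = 200/178 = 100/89
mL = 1/2·sL + 1/2·sR = 1740/1513
mR = 1·sL + 1/2·sR = 2630/1513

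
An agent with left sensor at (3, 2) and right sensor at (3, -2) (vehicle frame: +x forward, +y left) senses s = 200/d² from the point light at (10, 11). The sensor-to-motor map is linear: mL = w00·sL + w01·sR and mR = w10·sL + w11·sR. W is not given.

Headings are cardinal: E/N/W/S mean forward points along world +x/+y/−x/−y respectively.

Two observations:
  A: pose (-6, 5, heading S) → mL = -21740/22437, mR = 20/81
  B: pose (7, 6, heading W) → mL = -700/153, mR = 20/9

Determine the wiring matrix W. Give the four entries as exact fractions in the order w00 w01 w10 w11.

obs A: pose=(-6,5,S) → sL=200/277, sR=40/81, mL=-21740/22437, mR=20/81
obs B: pose=(7,6,W) → sL=40/17, sR=40/9, mL=-700/153, mR=20/9
sensor matrix S = [[200/277, 40/81], [40/17, 40/9]]; det S = 780800/381429
solve [mL_A; mL_B] = S·[w00; w01] and [mR_A; mR_B] = S·[w10; w11]:
  w00 = -1, w01 = -1/2, w10 = 0, w11 = 1/2

-1 -1/2 0 1/2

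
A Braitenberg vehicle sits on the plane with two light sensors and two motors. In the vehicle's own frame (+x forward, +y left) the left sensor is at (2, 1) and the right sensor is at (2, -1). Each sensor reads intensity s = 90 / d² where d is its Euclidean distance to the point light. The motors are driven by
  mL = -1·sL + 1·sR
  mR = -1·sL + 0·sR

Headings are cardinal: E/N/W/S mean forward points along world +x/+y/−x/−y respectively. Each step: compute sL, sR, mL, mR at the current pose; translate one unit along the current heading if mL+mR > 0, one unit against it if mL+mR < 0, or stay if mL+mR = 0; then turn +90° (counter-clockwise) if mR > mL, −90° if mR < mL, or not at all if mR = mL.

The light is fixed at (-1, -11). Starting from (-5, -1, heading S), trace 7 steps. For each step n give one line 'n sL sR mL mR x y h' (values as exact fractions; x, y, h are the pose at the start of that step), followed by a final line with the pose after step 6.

n=0: pose=(-5,-1,S); sL=90/73, sR=90/89; mL=-1440/6497, mR=-90/73; mL+mR=-9450/6497 → advance -1; mR−mL=-90/89 → turn -1·90°
n=1: pose=(-5,0,W); sL=45/68, sR=1/2; mL=-11/68, mR=-45/68; mL+mR=-14/17 → advance -1; mR−mL=-1/2 → turn -1·90°
n=2: pose=(-4,0,N); sL=18/37, sR=90/173; mL=216/6401, mR=-18/37; mL+mR=-2898/6401 → advance -1; mR−mL=-90/173 → turn -1·90°
n=3: pose=(-4,-1,E); sL=45/61, sR=45/41; mL=900/2501, mR=-45/61; mL+mR=-945/2501 → advance -1; mR−mL=-45/41 → turn -1·90°
n=4: pose=(-5,-1,S); sL=90/73, sR=90/89; mL=-1440/6497, mR=-90/73; mL+mR=-9450/6497 → advance -1; mR−mL=-90/89 → turn -1·90°
n=5: pose=(-5,0,W); sL=45/68, sR=1/2; mL=-11/68, mR=-45/68; mL+mR=-14/17 → advance -1; mR−mL=-1/2 → turn -1·90°
n=6: pose=(-4,0,N); sL=18/37, sR=90/173; mL=216/6401, mR=-18/37; mL+mR=-2898/6401 → advance -1; mR−mL=-90/173 → turn -1·90°

0 90/73 90/89 -1440/6497 -90/73 -5 -1 S
1 45/68 1/2 -11/68 -45/68 -5 0 W
2 18/37 90/173 216/6401 -18/37 -4 0 N
3 45/61 45/41 900/2501 -45/61 -4 -1 E
4 90/73 90/89 -1440/6497 -90/73 -5 -1 S
5 45/68 1/2 -11/68 -45/68 -5 0 W
6 18/37 90/173 216/6401 -18/37 -4 0 N
final -4 -1 E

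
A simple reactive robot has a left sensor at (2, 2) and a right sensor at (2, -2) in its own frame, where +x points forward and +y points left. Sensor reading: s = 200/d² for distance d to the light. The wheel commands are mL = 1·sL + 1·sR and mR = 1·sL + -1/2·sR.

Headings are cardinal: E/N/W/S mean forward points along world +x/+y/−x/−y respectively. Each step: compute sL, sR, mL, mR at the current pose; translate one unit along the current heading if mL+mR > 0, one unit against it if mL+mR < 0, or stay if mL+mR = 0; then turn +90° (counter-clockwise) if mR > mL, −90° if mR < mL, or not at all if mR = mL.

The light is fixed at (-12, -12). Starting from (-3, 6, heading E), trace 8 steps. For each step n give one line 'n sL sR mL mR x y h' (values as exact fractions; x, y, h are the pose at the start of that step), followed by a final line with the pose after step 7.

0 200/521 200/377 179600/196417 23300/196417 -3 6 E
1 1/2 5/8 9/8 3/16 -2 6 S
2 200/289 8/17 336/289 132/289 -2 5 W
3 20/41 100/241 8920/9881 2770/9881 -3 5 N
4 200/521 200/377 179600/196417 23300/196417 -3 6 E
5 1/2 5/8 9/8 3/16 -2 6 S
6 200/289 8/17 336/289 132/289 -2 5 W
7 20/41 100/241 8920/9881 2770/9881 -3 5 N
final -3 6 E

n=0: pose=(-3,6,E); sL=200/521, sR=200/377; mL=179600/196417, mR=23300/196417; mL+mR=202900/196417 → advance +1; mR−mL=-300/377 → turn -1·90°
n=1: pose=(-2,6,S); sL=1/2, sR=5/8; mL=9/8, mR=3/16; mL+mR=21/16 → advance +1; mR−mL=-15/16 → turn -1·90°
n=2: pose=(-2,5,W); sL=200/289, sR=8/17; mL=336/289, mR=132/289; mL+mR=468/289 → advance +1; mR−mL=-12/17 → turn -1·90°
n=3: pose=(-3,5,N); sL=20/41, sR=100/241; mL=8920/9881, mR=2770/9881; mL+mR=11690/9881 → advance +1; mR−mL=-150/241 → turn -1·90°
n=4: pose=(-3,6,E); sL=200/521, sR=200/377; mL=179600/196417, mR=23300/196417; mL+mR=202900/196417 → advance +1; mR−mL=-300/377 → turn -1·90°
n=5: pose=(-2,6,S); sL=1/2, sR=5/8; mL=9/8, mR=3/16; mL+mR=21/16 → advance +1; mR−mL=-15/16 → turn -1·90°
n=6: pose=(-2,5,W); sL=200/289, sR=8/17; mL=336/289, mR=132/289; mL+mR=468/289 → advance +1; mR−mL=-12/17 → turn -1·90°
n=7: pose=(-3,5,N); sL=20/41, sR=100/241; mL=8920/9881, mR=2770/9881; mL+mR=11690/9881 → advance +1; mR−mL=-150/241 → turn -1·90°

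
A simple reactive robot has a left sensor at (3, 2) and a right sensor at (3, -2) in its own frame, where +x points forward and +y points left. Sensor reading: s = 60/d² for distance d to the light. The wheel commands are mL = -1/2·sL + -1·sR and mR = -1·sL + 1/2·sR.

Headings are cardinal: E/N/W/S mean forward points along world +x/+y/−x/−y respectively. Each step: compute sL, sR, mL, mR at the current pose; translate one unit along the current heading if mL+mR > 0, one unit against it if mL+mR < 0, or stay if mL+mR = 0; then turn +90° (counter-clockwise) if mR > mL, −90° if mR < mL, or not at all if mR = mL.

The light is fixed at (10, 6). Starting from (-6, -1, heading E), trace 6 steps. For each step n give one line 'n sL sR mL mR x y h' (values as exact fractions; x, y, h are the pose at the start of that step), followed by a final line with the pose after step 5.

0 30/97 6/25 -957/2425 -459/2425 -6 -1 E
1 60/377 60/241 -29850/90857 -3150/90857 -7 -1 N
2 3/25 15/109 -1077/5450 -279/5450 -7 -2 W
3 60/317 12/89 -6474/28213 -3438/28213 -6 -2 S
4 30/97 6/25 -957/2425 -459/2425 -6 -1 E
5 60/377 60/241 -29850/90857 -3150/90857 -7 -1 N
final -7 -2 W

n=0: pose=(-6,-1,E); sL=30/97, sR=6/25; mL=-957/2425, mR=-459/2425; mL+mR=-1416/2425 → advance -1; mR−mL=498/2425 → turn +1·90°
n=1: pose=(-7,-1,N); sL=60/377, sR=60/241; mL=-29850/90857, mR=-3150/90857; mL+mR=-33000/90857 → advance -1; mR−mL=26700/90857 → turn +1·90°
n=2: pose=(-7,-2,W); sL=3/25, sR=15/109; mL=-1077/5450, mR=-279/5450; mL+mR=-678/2725 → advance -1; mR−mL=399/2725 → turn +1·90°
n=3: pose=(-6,-2,S); sL=60/317, sR=12/89; mL=-6474/28213, mR=-3438/28213; mL+mR=-9912/28213 → advance -1; mR−mL=3036/28213 → turn +1·90°
n=4: pose=(-6,-1,E); sL=30/97, sR=6/25; mL=-957/2425, mR=-459/2425; mL+mR=-1416/2425 → advance -1; mR−mL=498/2425 → turn +1·90°
n=5: pose=(-7,-1,N); sL=60/377, sR=60/241; mL=-29850/90857, mR=-3150/90857; mL+mR=-33000/90857 → advance -1; mR−mL=26700/90857 → turn +1·90°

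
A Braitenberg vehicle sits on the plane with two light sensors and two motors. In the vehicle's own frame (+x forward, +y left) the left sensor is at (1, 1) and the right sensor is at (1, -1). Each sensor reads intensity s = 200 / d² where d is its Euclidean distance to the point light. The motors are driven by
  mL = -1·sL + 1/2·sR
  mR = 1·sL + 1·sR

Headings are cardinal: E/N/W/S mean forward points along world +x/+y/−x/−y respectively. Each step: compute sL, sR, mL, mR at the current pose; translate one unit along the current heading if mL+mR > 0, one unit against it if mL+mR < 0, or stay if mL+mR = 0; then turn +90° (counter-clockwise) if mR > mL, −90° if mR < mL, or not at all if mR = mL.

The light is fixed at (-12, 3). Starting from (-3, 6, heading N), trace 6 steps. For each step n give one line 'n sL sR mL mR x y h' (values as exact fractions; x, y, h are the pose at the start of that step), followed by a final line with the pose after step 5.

0 5/2 50/29 -95/58 245/58 -3 6 N
1 200/73 200/89 -10500/6497 32400/6497 -3 7 W
2 20/9 100/29 -130/261 1480/261 -4 7 S
3 200/97 40/17 -1460/1649 7280/1649 -4 6 E
4 5/2 50/29 -95/58 245/58 -3 6 N
5 200/73 200/89 -10500/6497 32400/6497 -3 7 W
final -4 7 S

n=0: pose=(-3,6,N); sL=5/2, sR=50/29; mL=-95/58, mR=245/58; mL+mR=75/29 → advance +1; mR−mL=170/29 → turn +1·90°
n=1: pose=(-3,7,W); sL=200/73, sR=200/89; mL=-10500/6497, mR=32400/6497; mL+mR=300/89 → advance +1; mR−mL=42900/6497 → turn +1·90°
n=2: pose=(-4,7,S); sL=20/9, sR=100/29; mL=-130/261, mR=1480/261; mL+mR=150/29 → advance +1; mR−mL=1610/261 → turn +1·90°
n=3: pose=(-4,6,E); sL=200/97, sR=40/17; mL=-1460/1649, mR=7280/1649; mL+mR=60/17 → advance +1; mR−mL=8740/1649 → turn +1·90°
n=4: pose=(-3,6,N); sL=5/2, sR=50/29; mL=-95/58, mR=245/58; mL+mR=75/29 → advance +1; mR−mL=170/29 → turn +1·90°
n=5: pose=(-3,7,W); sL=200/73, sR=200/89; mL=-10500/6497, mR=32400/6497; mL+mR=300/89 → advance +1; mR−mL=42900/6497 → turn +1·90°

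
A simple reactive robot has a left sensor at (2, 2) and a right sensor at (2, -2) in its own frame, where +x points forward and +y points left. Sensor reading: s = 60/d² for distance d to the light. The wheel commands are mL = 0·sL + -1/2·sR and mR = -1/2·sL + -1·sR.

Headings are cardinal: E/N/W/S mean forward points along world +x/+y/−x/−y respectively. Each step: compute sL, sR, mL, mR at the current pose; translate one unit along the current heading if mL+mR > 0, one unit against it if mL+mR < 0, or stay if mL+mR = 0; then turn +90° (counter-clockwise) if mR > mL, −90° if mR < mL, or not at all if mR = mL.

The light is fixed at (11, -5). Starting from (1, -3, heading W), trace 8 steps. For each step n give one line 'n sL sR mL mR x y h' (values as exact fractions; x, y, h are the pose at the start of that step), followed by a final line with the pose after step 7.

0 5/12 3/8 -3/16 -7/12 1 -3 W
1 60/137 12/13 -6/13 -2034/1781 2 -3 N
2 30/29 6/5 -3/5 -249/145 2 -4 E
3 12/13 12/29 -6/29 -330/377 1 -4 S
4 5/12 3/8 -3/16 -7/12 1 -3 W
5 60/137 12/13 -6/13 -2034/1781 2 -3 N
6 30/29 6/5 -3/5 -249/145 2 -4 E
7 12/13 12/29 -6/29 -330/377 1 -4 S
final 1 -3 W

n=0: pose=(1,-3,W); sL=5/12, sR=3/8; mL=-3/16, mR=-7/12; mL+mR=-37/48 → advance -1; mR−mL=-19/48 → turn -1·90°
n=1: pose=(2,-3,N); sL=60/137, sR=12/13; mL=-6/13, mR=-2034/1781; mL+mR=-2856/1781 → advance -1; mR−mL=-1212/1781 → turn -1·90°
n=2: pose=(2,-4,E); sL=30/29, sR=6/5; mL=-3/5, mR=-249/145; mL+mR=-336/145 → advance -1; mR−mL=-162/145 → turn -1·90°
n=3: pose=(1,-4,S); sL=12/13, sR=12/29; mL=-6/29, mR=-330/377; mL+mR=-408/377 → advance -1; mR−mL=-252/377 → turn -1·90°
n=4: pose=(1,-3,W); sL=5/12, sR=3/8; mL=-3/16, mR=-7/12; mL+mR=-37/48 → advance -1; mR−mL=-19/48 → turn -1·90°
n=5: pose=(2,-3,N); sL=60/137, sR=12/13; mL=-6/13, mR=-2034/1781; mL+mR=-2856/1781 → advance -1; mR−mL=-1212/1781 → turn -1·90°
n=6: pose=(2,-4,E); sL=30/29, sR=6/5; mL=-3/5, mR=-249/145; mL+mR=-336/145 → advance -1; mR−mL=-162/145 → turn -1·90°
n=7: pose=(1,-4,S); sL=12/13, sR=12/29; mL=-6/29, mR=-330/377; mL+mR=-408/377 → advance -1; mR−mL=-252/377 → turn -1·90°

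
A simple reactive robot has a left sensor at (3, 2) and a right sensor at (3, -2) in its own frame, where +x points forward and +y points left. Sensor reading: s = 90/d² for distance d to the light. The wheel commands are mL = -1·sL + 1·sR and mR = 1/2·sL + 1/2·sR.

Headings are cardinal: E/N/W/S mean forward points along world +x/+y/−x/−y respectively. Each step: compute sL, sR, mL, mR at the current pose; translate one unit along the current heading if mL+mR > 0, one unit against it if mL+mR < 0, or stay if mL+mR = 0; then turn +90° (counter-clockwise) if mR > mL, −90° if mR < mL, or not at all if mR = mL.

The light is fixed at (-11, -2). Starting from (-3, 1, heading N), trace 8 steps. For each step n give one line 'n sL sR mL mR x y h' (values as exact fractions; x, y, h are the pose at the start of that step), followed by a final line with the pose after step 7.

0 5/4 45/68 -10/17 65/68 -3 1 N
1 90/29 90/61 -2880/1769 4050/1769 -3 2 W
2 45/41 45/13 1260/533 1215/533 -4 2 S
3 90/17 90/41 -2160/697 2610/697 -4 1 W
4 45/32 45/8 135/32 225/64 -5 1 S
5 10 18/5 -32/5 34/5 -5 0 W
6 9/5 9 36/5 27/5 -6 0 S
7 18 90/13 -144/13 162/13 -6 -1 W
final -7 -1 S

n=0: pose=(-3,1,N); sL=5/4, sR=45/68; mL=-10/17, mR=65/68; mL+mR=25/68 → advance +1; mR−mL=105/68 → turn +1·90°
n=1: pose=(-3,2,W); sL=90/29, sR=90/61; mL=-2880/1769, mR=4050/1769; mL+mR=1170/1769 → advance +1; mR−mL=6930/1769 → turn +1·90°
n=2: pose=(-4,2,S); sL=45/41, sR=45/13; mL=1260/533, mR=1215/533; mL+mR=2475/533 → advance +1; mR−mL=-45/533 → turn -1·90°
n=3: pose=(-4,1,W); sL=90/17, sR=90/41; mL=-2160/697, mR=2610/697; mL+mR=450/697 → advance +1; mR−mL=4770/697 → turn +1·90°
n=4: pose=(-5,1,S); sL=45/32, sR=45/8; mL=135/32, mR=225/64; mL+mR=495/64 → advance +1; mR−mL=-45/64 → turn -1·90°
n=5: pose=(-5,0,W); sL=10, sR=18/5; mL=-32/5, mR=34/5; mL+mR=2/5 → advance +1; mR−mL=66/5 → turn +1·90°
n=6: pose=(-6,0,S); sL=9/5, sR=9; mL=36/5, mR=27/5; mL+mR=63/5 → advance +1; mR−mL=-9/5 → turn -1·90°
n=7: pose=(-6,-1,W); sL=18, sR=90/13; mL=-144/13, mR=162/13; mL+mR=18/13 → advance +1; mR−mL=306/13 → turn +1·90°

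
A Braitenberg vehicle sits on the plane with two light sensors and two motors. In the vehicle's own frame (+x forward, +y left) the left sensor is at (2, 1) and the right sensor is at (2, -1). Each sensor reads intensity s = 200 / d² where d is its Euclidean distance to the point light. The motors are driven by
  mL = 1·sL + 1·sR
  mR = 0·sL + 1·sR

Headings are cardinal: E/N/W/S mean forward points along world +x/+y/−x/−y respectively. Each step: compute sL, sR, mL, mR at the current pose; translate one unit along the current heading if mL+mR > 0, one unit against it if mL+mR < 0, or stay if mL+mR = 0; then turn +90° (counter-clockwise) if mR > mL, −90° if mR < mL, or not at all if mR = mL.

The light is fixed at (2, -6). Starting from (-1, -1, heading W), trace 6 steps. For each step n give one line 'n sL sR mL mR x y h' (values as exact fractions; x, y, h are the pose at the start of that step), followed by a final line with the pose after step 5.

n=0: pose=(-1,-1,W); sL=200/41, sR=200/61; mL=20400/2501, mR=200/61; mL+mR=28600/2501 → advance +1; mR−mL=-200/41 → turn -1·90°
n=1: pose=(-2,-1,N); sL=100/37, sR=100/29; mL=6600/1073, mR=100/29; mL+mR=10300/1073 → advance +1; mR−mL=-100/37 → turn -1·90°
n=2: pose=(-2,0,E); sL=200/53, sR=200/29; mL=16400/1537, mR=200/29; mL+mR=27000/1537 → advance +1; mR−mL=-200/53 → turn -1·90°
n=3: pose=(-1,0,S); sL=10, sR=25/4; mL=65/4, mR=25/4; mL+mR=45/2 → advance +1; mR−mL=-10 → turn -1·90°
n=4: pose=(-1,-1,W); sL=200/41, sR=200/61; mL=20400/2501, mR=200/61; mL+mR=28600/2501 → advance +1; mR−mL=-200/41 → turn -1·90°
n=5: pose=(-2,-1,N); sL=100/37, sR=100/29; mL=6600/1073, mR=100/29; mL+mR=10300/1073 → advance +1; mR−mL=-100/37 → turn -1·90°

0 200/41 200/61 20400/2501 200/61 -1 -1 W
1 100/37 100/29 6600/1073 100/29 -2 -1 N
2 200/53 200/29 16400/1537 200/29 -2 0 E
3 10 25/4 65/4 25/4 -1 0 S
4 200/41 200/61 20400/2501 200/61 -1 -1 W
5 100/37 100/29 6600/1073 100/29 -2 -1 N
final -2 0 E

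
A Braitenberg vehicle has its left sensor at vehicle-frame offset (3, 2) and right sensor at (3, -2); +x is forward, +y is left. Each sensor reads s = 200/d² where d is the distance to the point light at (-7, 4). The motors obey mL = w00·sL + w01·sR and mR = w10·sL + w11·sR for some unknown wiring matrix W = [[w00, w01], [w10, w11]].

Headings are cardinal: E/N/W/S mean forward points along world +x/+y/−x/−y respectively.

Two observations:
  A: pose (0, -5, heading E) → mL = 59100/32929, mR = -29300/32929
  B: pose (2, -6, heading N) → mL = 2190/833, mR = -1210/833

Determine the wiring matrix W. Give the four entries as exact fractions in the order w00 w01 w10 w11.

obs A: pose=(0,-5,E) → sL=200/149, sR=200/221, mL=59100/32929, mR=-29300/32929
obs B: pose=(2,-6,N) → sL=100/49, sR=20/17, mL=2190/833, mR=-1210/833
sensor matrix S = [[200/149, 200/221], [100/49, 20/17]]; det S = -432000/1613521
solve [mL_A; mL_B] = S·[w00; w01] and [mR_A; mR_B] = S·[w10; w11]:
  w00 = 1, w01 = 1/2, w10 = -1, w11 = 1/2

1 1/2 -1 1/2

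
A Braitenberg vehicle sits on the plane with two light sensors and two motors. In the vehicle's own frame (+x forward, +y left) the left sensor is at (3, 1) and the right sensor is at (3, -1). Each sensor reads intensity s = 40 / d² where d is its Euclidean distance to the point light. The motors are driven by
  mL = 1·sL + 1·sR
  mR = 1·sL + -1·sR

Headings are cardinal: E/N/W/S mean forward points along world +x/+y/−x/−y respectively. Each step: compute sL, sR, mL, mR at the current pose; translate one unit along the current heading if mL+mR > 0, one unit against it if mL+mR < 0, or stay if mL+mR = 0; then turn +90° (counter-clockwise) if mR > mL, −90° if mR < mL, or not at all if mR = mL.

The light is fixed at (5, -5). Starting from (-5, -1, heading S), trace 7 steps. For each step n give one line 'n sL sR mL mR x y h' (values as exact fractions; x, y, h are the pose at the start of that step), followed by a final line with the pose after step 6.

n=0: pose=(-5,-1,S); sL=20/41, sR=20/61; mL=2040/2501, mR=400/2501; mL+mR=40/41 → advance +1; mR−mL=-40/61 → turn -1·90°
n=1: pose=(-5,-2,W); sL=40/173, sR=8/37; mL=2864/6401, mR=96/6401; mL+mR=80/173 → advance +1; mR−mL=-16/37 → turn -1·90°
n=2: pose=(-6,-2,N); sL=2/9, sR=5/17; mL=79/153, mR=-11/153; mL+mR=4/9 → advance +1; mR−mL=-10/17 → turn -1·90°
n=3: pose=(-6,-1,E); sL=40/89, sR=40/73; mL=6480/6497, mR=-640/6497; mL+mR=80/89 → advance +1; mR−mL=-80/73 → turn -1·90°
n=4: pose=(-5,-1,S); sL=20/41, sR=20/61; mL=2040/2501, mR=400/2501; mL+mR=40/41 → advance +1; mR−mL=-40/61 → turn -1·90°
n=5: pose=(-5,-2,W); sL=40/173, sR=8/37; mL=2864/6401, mR=96/6401; mL+mR=80/173 → advance +1; mR−mL=-16/37 → turn -1·90°
n=6: pose=(-6,-2,N); sL=2/9, sR=5/17; mL=79/153, mR=-11/153; mL+mR=4/9 → advance +1; mR−mL=-10/17 → turn -1·90°

0 20/41 20/61 2040/2501 400/2501 -5 -1 S
1 40/173 8/37 2864/6401 96/6401 -5 -2 W
2 2/9 5/17 79/153 -11/153 -6 -2 N
3 40/89 40/73 6480/6497 -640/6497 -6 -1 E
4 20/41 20/61 2040/2501 400/2501 -5 -1 S
5 40/173 8/37 2864/6401 96/6401 -5 -2 W
6 2/9 5/17 79/153 -11/153 -6 -2 N
final -6 -1 E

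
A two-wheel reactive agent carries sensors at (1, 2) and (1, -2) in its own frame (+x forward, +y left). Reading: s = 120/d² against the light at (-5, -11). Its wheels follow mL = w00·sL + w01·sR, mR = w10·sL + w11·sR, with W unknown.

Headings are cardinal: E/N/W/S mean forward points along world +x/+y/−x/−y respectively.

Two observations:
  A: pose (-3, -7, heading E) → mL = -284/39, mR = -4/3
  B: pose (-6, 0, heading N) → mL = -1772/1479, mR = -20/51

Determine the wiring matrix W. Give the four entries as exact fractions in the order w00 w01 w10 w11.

-1 -1/2 -1/2 0

obs A: pose=(-3,-7,E) → sL=8/3, sR=120/13, mL=-284/39, mR=-4/3
obs B: pose=(-6,0,N) → sL=40/51, sR=24/29, mL=-1772/1479, mR=-20/51
sensor matrix S = [[8/3, 120/13], [40/51, 24/29]]; det S = -32256/6409
solve [mL_A; mL_B] = S·[w00; w01] and [mR_A; mR_B] = S·[w10; w11]:
  w00 = -1, w01 = -1/2, w10 = -1/2, w11 = 0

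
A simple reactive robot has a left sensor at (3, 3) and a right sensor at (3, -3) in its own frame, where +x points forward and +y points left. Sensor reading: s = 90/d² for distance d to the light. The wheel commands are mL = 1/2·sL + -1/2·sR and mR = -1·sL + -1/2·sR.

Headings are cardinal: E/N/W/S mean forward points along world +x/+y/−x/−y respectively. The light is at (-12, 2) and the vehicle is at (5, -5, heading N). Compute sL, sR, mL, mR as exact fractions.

45/106 45/208 2295/22048 -11745/22048

left sensor world pos  = (2, -2); dL² = 212
right sensor world pos = (8, -2); dR² = 416
sL = 90/212 = 45/106
sR = 90/416 = 45/208
mL = 1/2·sL + -1/2·sR = 2295/22048
mR = -1·sL + -1/2·sR = -11745/22048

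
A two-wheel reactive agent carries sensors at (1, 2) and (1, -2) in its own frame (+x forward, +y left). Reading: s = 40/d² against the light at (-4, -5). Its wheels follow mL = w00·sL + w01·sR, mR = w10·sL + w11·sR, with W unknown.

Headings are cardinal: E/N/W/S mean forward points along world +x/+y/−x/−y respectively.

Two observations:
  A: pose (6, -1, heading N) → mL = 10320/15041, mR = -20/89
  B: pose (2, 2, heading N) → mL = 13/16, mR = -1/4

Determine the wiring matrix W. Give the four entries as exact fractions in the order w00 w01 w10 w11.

obs A: pose=(6,-1,N) → sL=40/89, sR=40/169, mL=10320/15041, mR=-20/89
obs B: pose=(2,2,N) → sL=1/2, sR=5/16, mL=13/16, mR=-1/4
sensor matrix S = [[40/89, 40/169], [1/2, 5/16]]; det S = 665/30082
solve [mL_A; mL_B] = S·[w00; w01] and [mR_A; mR_B] = S·[w10; w11]:
  w00 = 1, w01 = 1, w10 = -1/2, w11 = 0

1 1 -1/2 0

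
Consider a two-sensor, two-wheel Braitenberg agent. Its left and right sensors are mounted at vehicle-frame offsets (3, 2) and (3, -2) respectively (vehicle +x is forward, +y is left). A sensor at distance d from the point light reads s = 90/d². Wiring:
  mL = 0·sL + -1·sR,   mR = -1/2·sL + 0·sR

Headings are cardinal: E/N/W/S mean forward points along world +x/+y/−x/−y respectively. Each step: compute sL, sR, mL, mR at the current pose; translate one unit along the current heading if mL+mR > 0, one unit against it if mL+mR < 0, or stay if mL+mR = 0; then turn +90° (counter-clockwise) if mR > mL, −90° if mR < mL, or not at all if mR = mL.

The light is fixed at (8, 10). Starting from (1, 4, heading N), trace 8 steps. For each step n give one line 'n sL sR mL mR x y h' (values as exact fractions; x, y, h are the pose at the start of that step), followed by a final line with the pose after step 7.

0 1 45/17 -45/17 -1/2 1 4 N
1 90/181 18/25 -18/25 -45/181 1 3 W
2 45/58 45/82 -45/82 -45/116 2 3 S
3 18/5 90/73 -90/73 -9/5 2 4 E
4 45/53 5/9 -5/9 -45/106 1 4 S
5 18/5 18/13 -18/13 -9/5 1 5 E
6 9/10 45/82 -45/82 -9/20 0 5 S
7 90/29 90/61 -90/61 -45/29 0 6 E
final -1 6 S

n=0: pose=(1,4,N); sL=1, sR=45/17; mL=-45/17, mR=-1/2; mL+mR=-107/34 → advance -1; mR−mL=73/34 → turn +1·90°
n=1: pose=(1,3,W); sL=90/181, sR=18/25; mL=-18/25, mR=-45/181; mL+mR=-4383/4525 → advance -1; mR−mL=2133/4525 → turn +1·90°
n=2: pose=(2,3,S); sL=45/58, sR=45/82; mL=-45/82, mR=-45/116; mL+mR=-4455/4756 → advance -1; mR−mL=765/4756 → turn +1·90°
n=3: pose=(2,4,E); sL=18/5, sR=90/73; mL=-90/73, mR=-9/5; mL+mR=-1107/365 → advance -1; mR−mL=-207/365 → turn -1·90°
n=4: pose=(1,4,S); sL=45/53, sR=5/9; mL=-5/9, mR=-45/106; mL+mR=-935/954 → advance -1; mR−mL=125/954 → turn +1·90°
n=5: pose=(1,5,E); sL=18/5, sR=18/13; mL=-18/13, mR=-9/5; mL+mR=-207/65 → advance -1; mR−mL=-27/65 → turn -1·90°
n=6: pose=(0,5,S); sL=9/10, sR=45/82; mL=-45/82, mR=-9/20; mL+mR=-819/820 → advance -1; mR−mL=81/820 → turn +1·90°
n=7: pose=(0,6,E); sL=90/29, sR=90/61; mL=-90/61, mR=-45/29; mL+mR=-5355/1769 → advance -1; mR−mL=-135/1769 → turn -1·90°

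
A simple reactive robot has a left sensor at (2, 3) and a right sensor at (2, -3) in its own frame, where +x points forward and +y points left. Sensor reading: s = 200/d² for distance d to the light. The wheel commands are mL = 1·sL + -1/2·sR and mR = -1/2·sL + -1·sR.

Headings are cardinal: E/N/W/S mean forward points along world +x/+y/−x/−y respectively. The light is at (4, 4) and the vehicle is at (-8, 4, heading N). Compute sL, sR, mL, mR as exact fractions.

left sensor world pos  = (-11, 6); dL² = 229
right sensor world pos = (-5, 6); dR² = 85
sL = 200/229 = 200/229
sR = 200/85 = 40/17
mL = 1·sL + -1/2·sR = -1180/3893
mR = -1/2·sL + -1·sR = -10860/3893

200/229 40/17 -1180/3893 -10860/3893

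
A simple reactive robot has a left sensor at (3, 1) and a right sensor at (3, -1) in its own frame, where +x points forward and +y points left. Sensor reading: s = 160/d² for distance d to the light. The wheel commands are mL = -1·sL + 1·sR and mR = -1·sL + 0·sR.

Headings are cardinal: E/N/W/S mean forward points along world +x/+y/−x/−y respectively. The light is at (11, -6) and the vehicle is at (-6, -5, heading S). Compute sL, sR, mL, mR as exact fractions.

left sensor world pos  = (-5, -8); dL² = 260
right sensor world pos = (-7, -8); dR² = 328
sL = 160/260 = 8/13
sR = 160/328 = 20/41
mL = -1·sL + 1·sR = -68/533
mR = -1·sL + 0·sR = -8/13

8/13 20/41 -68/533 -8/13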